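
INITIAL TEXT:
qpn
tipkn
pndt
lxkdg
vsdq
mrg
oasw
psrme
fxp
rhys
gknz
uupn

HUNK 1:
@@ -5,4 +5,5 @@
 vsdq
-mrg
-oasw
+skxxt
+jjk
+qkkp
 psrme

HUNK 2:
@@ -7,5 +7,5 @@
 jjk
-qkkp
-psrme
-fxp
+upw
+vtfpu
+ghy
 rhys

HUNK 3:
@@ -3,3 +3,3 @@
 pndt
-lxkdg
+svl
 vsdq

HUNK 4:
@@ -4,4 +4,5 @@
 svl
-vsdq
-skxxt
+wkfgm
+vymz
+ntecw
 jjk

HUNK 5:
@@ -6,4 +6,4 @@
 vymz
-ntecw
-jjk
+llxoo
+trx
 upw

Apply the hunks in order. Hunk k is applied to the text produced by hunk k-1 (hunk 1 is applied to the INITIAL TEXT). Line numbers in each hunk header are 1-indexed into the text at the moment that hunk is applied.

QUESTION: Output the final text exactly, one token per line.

Hunk 1: at line 5 remove [mrg,oasw] add [skxxt,jjk,qkkp] -> 13 lines: qpn tipkn pndt lxkdg vsdq skxxt jjk qkkp psrme fxp rhys gknz uupn
Hunk 2: at line 7 remove [qkkp,psrme,fxp] add [upw,vtfpu,ghy] -> 13 lines: qpn tipkn pndt lxkdg vsdq skxxt jjk upw vtfpu ghy rhys gknz uupn
Hunk 3: at line 3 remove [lxkdg] add [svl] -> 13 lines: qpn tipkn pndt svl vsdq skxxt jjk upw vtfpu ghy rhys gknz uupn
Hunk 4: at line 4 remove [vsdq,skxxt] add [wkfgm,vymz,ntecw] -> 14 lines: qpn tipkn pndt svl wkfgm vymz ntecw jjk upw vtfpu ghy rhys gknz uupn
Hunk 5: at line 6 remove [ntecw,jjk] add [llxoo,trx] -> 14 lines: qpn tipkn pndt svl wkfgm vymz llxoo trx upw vtfpu ghy rhys gknz uupn

Answer: qpn
tipkn
pndt
svl
wkfgm
vymz
llxoo
trx
upw
vtfpu
ghy
rhys
gknz
uupn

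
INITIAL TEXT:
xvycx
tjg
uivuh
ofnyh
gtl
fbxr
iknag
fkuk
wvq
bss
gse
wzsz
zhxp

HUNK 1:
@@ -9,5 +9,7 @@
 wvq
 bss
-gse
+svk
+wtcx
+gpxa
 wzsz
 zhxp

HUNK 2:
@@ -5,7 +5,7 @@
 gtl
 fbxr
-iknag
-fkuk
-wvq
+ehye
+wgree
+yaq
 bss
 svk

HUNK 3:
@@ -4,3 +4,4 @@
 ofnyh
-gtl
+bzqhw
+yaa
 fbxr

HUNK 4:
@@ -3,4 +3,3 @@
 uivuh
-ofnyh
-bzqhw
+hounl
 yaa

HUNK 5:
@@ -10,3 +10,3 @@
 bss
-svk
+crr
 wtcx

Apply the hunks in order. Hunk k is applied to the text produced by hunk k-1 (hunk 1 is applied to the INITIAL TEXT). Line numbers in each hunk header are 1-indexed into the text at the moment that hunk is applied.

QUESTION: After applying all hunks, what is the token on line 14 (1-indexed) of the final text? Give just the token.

Answer: wzsz

Derivation:
Hunk 1: at line 9 remove [gse] add [svk,wtcx,gpxa] -> 15 lines: xvycx tjg uivuh ofnyh gtl fbxr iknag fkuk wvq bss svk wtcx gpxa wzsz zhxp
Hunk 2: at line 5 remove [iknag,fkuk,wvq] add [ehye,wgree,yaq] -> 15 lines: xvycx tjg uivuh ofnyh gtl fbxr ehye wgree yaq bss svk wtcx gpxa wzsz zhxp
Hunk 3: at line 4 remove [gtl] add [bzqhw,yaa] -> 16 lines: xvycx tjg uivuh ofnyh bzqhw yaa fbxr ehye wgree yaq bss svk wtcx gpxa wzsz zhxp
Hunk 4: at line 3 remove [ofnyh,bzqhw] add [hounl] -> 15 lines: xvycx tjg uivuh hounl yaa fbxr ehye wgree yaq bss svk wtcx gpxa wzsz zhxp
Hunk 5: at line 10 remove [svk] add [crr] -> 15 lines: xvycx tjg uivuh hounl yaa fbxr ehye wgree yaq bss crr wtcx gpxa wzsz zhxp
Final line 14: wzsz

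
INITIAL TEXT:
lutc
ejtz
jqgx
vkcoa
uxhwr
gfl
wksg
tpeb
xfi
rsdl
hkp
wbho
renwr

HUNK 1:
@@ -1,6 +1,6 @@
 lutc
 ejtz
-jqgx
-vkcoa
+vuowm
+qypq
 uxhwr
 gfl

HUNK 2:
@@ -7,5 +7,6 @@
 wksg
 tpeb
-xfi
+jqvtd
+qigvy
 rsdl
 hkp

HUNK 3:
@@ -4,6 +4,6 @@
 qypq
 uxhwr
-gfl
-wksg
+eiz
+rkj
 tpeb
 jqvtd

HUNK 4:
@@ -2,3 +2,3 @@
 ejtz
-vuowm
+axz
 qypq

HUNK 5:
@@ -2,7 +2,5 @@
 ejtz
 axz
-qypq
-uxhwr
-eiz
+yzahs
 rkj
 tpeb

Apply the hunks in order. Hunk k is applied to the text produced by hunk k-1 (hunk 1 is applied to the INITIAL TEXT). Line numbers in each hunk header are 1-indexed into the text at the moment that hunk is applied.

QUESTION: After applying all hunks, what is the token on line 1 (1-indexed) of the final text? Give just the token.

Answer: lutc

Derivation:
Hunk 1: at line 1 remove [jqgx,vkcoa] add [vuowm,qypq] -> 13 lines: lutc ejtz vuowm qypq uxhwr gfl wksg tpeb xfi rsdl hkp wbho renwr
Hunk 2: at line 7 remove [xfi] add [jqvtd,qigvy] -> 14 lines: lutc ejtz vuowm qypq uxhwr gfl wksg tpeb jqvtd qigvy rsdl hkp wbho renwr
Hunk 3: at line 4 remove [gfl,wksg] add [eiz,rkj] -> 14 lines: lutc ejtz vuowm qypq uxhwr eiz rkj tpeb jqvtd qigvy rsdl hkp wbho renwr
Hunk 4: at line 2 remove [vuowm] add [axz] -> 14 lines: lutc ejtz axz qypq uxhwr eiz rkj tpeb jqvtd qigvy rsdl hkp wbho renwr
Hunk 5: at line 2 remove [qypq,uxhwr,eiz] add [yzahs] -> 12 lines: lutc ejtz axz yzahs rkj tpeb jqvtd qigvy rsdl hkp wbho renwr
Final line 1: lutc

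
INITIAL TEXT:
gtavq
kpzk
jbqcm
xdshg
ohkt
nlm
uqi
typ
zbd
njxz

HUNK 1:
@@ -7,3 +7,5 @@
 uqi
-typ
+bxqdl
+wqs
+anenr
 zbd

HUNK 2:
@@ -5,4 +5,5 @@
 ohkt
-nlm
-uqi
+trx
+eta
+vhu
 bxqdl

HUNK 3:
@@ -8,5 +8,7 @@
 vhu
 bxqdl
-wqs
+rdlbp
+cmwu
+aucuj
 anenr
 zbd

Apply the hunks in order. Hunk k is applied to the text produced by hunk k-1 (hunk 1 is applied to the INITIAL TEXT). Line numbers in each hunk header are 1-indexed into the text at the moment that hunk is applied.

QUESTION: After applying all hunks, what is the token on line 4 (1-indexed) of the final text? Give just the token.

Hunk 1: at line 7 remove [typ] add [bxqdl,wqs,anenr] -> 12 lines: gtavq kpzk jbqcm xdshg ohkt nlm uqi bxqdl wqs anenr zbd njxz
Hunk 2: at line 5 remove [nlm,uqi] add [trx,eta,vhu] -> 13 lines: gtavq kpzk jbqcm xdshg ohkt trx eta vhu bxqdl wqs anenr zbd njxz
Hunk 3: at line 8 remove [wqs] add [rdlbp,cmwu,aucuj] -> 15 lines: gtavq kpzk jbqcm xdshg ohkt trx eta vhu bxqdl rdlbp cmwu aucuj anenr zbd njxz
Final line 4: xdshg

Answer: xdshg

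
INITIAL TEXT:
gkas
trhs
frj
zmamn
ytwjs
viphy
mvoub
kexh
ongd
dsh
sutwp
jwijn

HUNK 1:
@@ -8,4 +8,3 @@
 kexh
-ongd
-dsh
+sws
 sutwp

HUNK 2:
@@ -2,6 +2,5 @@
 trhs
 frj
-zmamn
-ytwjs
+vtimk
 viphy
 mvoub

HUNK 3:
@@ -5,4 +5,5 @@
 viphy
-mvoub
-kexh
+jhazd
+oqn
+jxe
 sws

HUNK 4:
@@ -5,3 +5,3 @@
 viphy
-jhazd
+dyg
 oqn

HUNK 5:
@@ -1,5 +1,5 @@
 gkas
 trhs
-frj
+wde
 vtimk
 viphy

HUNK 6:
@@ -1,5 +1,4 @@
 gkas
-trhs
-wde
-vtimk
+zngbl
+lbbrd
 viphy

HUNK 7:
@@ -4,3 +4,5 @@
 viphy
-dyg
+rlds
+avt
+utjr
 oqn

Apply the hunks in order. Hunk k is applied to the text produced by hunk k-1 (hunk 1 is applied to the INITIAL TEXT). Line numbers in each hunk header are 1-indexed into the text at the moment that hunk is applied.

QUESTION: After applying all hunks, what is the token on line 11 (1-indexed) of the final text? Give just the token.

Answer: sutwp

Derivation:
Hunk 1: at line 8 remove [ongd,dsh] add [sws] -> 11 lines: gkas trhs frj zmamn ytwjs viphy mvoub kexh sws sutwp jwijn
Hunk 2: at line 2 remove [zmamn,ytwjs] add [vtimk] -> 10 lines: gkas trhs frj vtimk viphy mvoub kexh sws sutwp jwijn
Hunk 3: at line 5 remove [mvoub,kexh] add [jhazd,oqn,jxe] -> 11 lines: gkas trhs frj vtimk viphy jhazd oqn jxe sws sutwp jwijn
Hunk 4: at line 5 remove [jhazd] add [dyg] -> 11 lines: gkas trhs frj vtimk viphy dyg oqn jxe sws sutwp jwijn
Hunk 5: at line 1 remove [frj] add [wde] -> 11 lines: gkas trhs wde vtimk viphy dyg oqn jxe sws sutwp jwijn
Hunk 6: at line 1 remove [trhs,wde,vtimk] add [zngbl,lbbrd] -> 10 lines: gkas zngbl lbbrd viphy dyg oqn jxe sws sutwp jwijn
Hunk 7: at line 4 remove [dyg] add [rlds,avt,utjr] -> 12 lines: gkas zngbl lbbrd viphy rlds avt utjr oqn jxe sws sutwp jwijn
Final line 11: sutwp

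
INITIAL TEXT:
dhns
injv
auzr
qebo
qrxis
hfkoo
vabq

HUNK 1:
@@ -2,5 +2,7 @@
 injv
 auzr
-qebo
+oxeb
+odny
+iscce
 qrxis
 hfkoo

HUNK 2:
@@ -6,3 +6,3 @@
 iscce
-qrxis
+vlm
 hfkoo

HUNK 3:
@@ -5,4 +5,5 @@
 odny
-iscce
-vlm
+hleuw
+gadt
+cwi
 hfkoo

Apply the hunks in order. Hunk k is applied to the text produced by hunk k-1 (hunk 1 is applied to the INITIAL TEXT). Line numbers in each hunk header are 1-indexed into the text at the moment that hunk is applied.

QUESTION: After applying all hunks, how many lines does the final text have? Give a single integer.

Hunk 1: at line 2 remove [qebo] add [oxeb,odny,iscce] -> 9 lines: dhns injv auzr oxeb odny iscce qrxis hfkoo vabq
Hunk 2: at line 6 remove [qrxis] add [vlm] -> 9 lines: dhns injv auzr oxeb odny iscce vlm hfkoo vabq
Hunk 3: at line 5 remove [iscce,vlm] add [hleuw,gadt,cwi] -> 10 lines: dhns injv auzr oxeb odny hleuw gadt cwi hfkoo vabq
Final line count: 10

Answer: 10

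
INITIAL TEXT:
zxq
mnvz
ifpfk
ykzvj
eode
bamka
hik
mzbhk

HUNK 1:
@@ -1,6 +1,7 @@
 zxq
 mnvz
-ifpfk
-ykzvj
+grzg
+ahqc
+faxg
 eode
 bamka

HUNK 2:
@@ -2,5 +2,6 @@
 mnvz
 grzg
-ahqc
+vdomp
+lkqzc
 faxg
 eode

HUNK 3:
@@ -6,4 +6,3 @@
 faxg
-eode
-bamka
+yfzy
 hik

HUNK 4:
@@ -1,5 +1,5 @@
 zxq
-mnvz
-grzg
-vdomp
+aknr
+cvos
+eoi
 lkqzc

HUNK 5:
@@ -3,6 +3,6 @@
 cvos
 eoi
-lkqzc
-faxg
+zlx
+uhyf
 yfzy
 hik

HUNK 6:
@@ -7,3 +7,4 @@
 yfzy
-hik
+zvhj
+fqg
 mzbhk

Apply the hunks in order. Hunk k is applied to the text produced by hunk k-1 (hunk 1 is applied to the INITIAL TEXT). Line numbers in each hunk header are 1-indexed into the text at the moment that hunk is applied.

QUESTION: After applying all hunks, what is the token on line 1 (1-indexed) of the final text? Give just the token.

Hunk 1: at line 1 remove [ifpfk,ykzvj] add [grzg,ahqc,faxg] -> 9 lines: zxq mnvz grzg ahqc faxg eode bamka hik mzbhk
Hunk 2: at line 2 remove [ahqc] add [vdomp,lkqzc] -> 10 lines: zxq mnvz grzg vdomp lkqzc faxg eode bamka hik mzbhk
Hunk 3: at line 6 remove [eode,bamka] add [yfzy] -> 9 lines: zxq mnvz grzg vdomp lkqzc faxg yfzy hik mzbhk
Hunk 4: at line 1 remove [mnvz,grzg,vdomp] add [aknr,cvos,eoi] -> 9 lines: zxq aknr cvos eoi lkqzc faxg yfzy hik mzbhk
Hunk 5: at line 3 remove [lkqzc,faxg] add [zlx,uhyf] -> 9 lines: zxq aknr cvos eoi zlx uhyf yfzy hik mzbhk
Hunk 6: at line 7 remove [hik] add [zvhj,fqg] -> 10 lines: zxq aknr cvos eoi zlx uhyf yfzy zvhj fqg mzbhk
Final line 1: zxq

Answer: zxq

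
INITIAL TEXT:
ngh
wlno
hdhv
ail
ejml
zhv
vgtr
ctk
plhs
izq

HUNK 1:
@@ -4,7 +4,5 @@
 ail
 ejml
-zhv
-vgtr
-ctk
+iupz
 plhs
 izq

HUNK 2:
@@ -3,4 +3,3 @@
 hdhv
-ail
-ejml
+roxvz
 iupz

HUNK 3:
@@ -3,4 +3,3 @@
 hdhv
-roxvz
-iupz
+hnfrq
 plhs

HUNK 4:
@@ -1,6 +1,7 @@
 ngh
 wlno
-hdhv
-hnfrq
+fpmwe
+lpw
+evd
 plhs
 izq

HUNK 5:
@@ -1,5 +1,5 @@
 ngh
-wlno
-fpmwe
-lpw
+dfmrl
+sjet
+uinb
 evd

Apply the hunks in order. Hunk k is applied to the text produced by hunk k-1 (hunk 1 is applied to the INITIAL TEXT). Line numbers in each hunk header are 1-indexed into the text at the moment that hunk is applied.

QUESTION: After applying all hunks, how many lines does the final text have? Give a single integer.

Answer: 7

Derivation:
Hunk 1: at line 4 remove [zhv,vgtr,ctk] add [iupz] -> 8 lines: ngh wlno hdhv ail ejml iupz plhs izq
Hunk 2: at line 3 remove [ail,ejml] add [roxvz] -> 7 lines: ngh wlno hdhv roxvz iupz plhs izq
Hunk 3: at line 3 remove [roxvz,iupz] add [hnfrq] -> 6 lines: ngh wlno hdhv hnfrq plhs izq
Hunk 4: at line 1 remove [hdhv,hnfrq] add [fpmwe,lpw,evd] -> 7 lines: ngh wlno fpmwe lpw evd plhs izq
Hunk 5: at line 1 remove [wlno,fpmwe,lpw] add [dfmrl,sjet,uinb] -> 7 lines: ngh dfmrl sjet uinb evd plhs izq
Final line count: 7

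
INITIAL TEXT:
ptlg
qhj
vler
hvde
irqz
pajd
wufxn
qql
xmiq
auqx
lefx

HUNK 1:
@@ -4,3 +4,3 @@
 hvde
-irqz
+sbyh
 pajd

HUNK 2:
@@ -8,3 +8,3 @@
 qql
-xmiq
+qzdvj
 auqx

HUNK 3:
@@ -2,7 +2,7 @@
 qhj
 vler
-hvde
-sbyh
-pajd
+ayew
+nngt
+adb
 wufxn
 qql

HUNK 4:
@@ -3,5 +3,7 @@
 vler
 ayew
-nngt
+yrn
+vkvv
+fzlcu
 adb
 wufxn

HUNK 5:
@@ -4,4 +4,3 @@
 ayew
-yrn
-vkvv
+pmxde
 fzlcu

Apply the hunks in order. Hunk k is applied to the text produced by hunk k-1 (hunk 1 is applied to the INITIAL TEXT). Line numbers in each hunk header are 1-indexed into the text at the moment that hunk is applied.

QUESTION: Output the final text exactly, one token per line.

Answer: ptlg
qhj
vler
ayew
pmxde
fzlcu
adb
wufxn
qql
qzdvj
auqx
lefx

Derivation:
Hunk 1: at line 4 remove [irqz] add [sbyh] -> 11 lines: ptlg qhj vler hvde sbyh pajd wufxn qql xmiq auqx lefx
Hunk 2: at line 8 remove [xmiq] add [qzdvj] -> 11 lines: ptlg qhj vler hvde sbyh pajd wufxn qql qzdvj auqx lefx
Hunk 3: at line 2 remove [hvde,sbyh,pajd] add [ayew,nngt,adb] -> 11 lines: ptlg qhj vler ayew nngt adb wufxn qql qzdvj auqx lefx
Hunk 4: at line 3 remove [nngt] add [yrn,vkvv,fzlcu] -> 13 lines: ptlg qhj vler ayew yrn vkvv fzlcu adb wufxn qql qzdvj auqx lefx
Hunk 5: at line 4 remove [yrn,vkvv] add [pmxde] -> 12 lines: ptlg qhj vler ayew pmxde fzlcu adb wufxn qql qzdvj auqx lefx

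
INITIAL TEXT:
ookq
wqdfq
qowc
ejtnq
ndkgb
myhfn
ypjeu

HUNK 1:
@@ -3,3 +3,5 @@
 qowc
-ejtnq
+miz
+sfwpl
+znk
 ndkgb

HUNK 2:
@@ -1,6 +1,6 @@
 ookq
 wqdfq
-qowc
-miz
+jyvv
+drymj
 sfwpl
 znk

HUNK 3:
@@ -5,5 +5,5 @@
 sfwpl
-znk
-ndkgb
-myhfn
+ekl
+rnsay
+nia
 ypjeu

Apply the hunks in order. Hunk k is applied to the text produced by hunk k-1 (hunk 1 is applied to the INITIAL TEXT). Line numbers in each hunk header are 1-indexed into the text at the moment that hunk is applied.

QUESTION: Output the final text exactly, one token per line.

Hunk 1: at line 3 remove [ejtnq] add [miz,sfwpl,znk] -> 9 lines: ookq wqdfq qowc miz sfwpl znk ndkgb myhfn ypjeu
Hunk 2: at line 1 remove [qowc,miz] add [jyvv,drymj] -> 9 lines: ookq wqdfq jyvv drymj sfwpl znk ndkgb myhfn ypjeu
Hunk 3: at line 5 remove [znk,ndkgb,myhfn] add [ekl,rnsay,nia] -> 9 lines: ookq wqdfq jyvv drymj sfwpl ekl rnsay nia ypjeu

Answer: ookq
wqdfq
jyvv
drymj
sfwpl
ekl
rnsay
nia
ypjeu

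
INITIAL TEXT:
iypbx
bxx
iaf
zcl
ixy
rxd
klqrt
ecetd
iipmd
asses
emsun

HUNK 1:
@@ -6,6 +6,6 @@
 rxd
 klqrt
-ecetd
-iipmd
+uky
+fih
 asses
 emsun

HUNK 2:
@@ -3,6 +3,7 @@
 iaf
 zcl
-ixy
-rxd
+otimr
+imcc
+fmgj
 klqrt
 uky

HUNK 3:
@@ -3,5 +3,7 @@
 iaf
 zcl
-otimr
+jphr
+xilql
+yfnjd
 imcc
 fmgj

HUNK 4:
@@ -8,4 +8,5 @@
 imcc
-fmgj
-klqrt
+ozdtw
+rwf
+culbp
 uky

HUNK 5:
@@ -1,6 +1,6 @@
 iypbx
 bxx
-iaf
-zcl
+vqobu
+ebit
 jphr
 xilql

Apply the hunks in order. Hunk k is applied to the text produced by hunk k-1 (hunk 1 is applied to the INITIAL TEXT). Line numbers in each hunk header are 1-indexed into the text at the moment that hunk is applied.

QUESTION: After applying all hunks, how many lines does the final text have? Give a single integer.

Hunk 1: at line 6 remove [ecetd,iipmd] add [uky,fih] -> 11 lines: iypbx bxx iaf zcl ixy rxd klqrt uky fih asses emsun
Hunk 2: at line 3 remove [ixy,rxd] add [otimr,imcc,fmgj] -> 12 lines: iypbx bxx iaf zcl otimr imcc fmgj klqrt uky fih asses emsun
Hunk 3: at line 3 remove [otimr] add [jphr,xilql,yfnjd] -> 14 lines: iypbx bxx iaf zcl jphr xilql yfnjd imcc fmgj klqrt uky fih asses emsun
Hunk 4: at line 8 remove [fmgj,klqrt] add [ozdtw,rwf,culbp] -> 15 lines: iypbx bxx iaf zcl jphr xilql yfnjd imcc ozdtw rwf culbp uky fih asses emsun
Hunk 5: at line 1 remove [iaf,zcl] add [vqobu,ebit] -> 15 lines: iypbx bxx vqobu ebit jphr xilql yfnjd imcc ozdtw rwf culbp uky fih asses emsun
Final line count: 15

Answer: 15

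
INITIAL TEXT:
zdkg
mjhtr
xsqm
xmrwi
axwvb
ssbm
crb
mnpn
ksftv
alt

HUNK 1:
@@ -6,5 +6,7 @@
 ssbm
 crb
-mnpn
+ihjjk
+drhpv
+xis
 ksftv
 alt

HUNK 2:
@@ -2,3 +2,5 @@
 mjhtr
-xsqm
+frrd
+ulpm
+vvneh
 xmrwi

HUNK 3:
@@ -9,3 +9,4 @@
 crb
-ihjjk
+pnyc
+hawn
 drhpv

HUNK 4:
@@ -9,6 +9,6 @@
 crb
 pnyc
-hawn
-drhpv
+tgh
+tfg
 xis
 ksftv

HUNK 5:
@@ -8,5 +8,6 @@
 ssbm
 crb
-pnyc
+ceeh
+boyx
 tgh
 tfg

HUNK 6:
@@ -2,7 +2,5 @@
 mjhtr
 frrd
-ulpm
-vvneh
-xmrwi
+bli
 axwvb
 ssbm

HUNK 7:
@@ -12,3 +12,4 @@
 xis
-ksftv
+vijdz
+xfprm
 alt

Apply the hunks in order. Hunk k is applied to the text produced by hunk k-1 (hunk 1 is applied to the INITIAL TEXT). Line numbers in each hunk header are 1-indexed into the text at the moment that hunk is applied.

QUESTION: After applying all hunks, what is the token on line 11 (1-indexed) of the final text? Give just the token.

Hunk 1: at line 6 remove [mnpn] add [ihjjk,drhpv,xis] -> 12 lines: zdkg mjhtr xsqm xmrwi axwvb ssbm crb ihjjk drhpv xis ksftv alt
Hunk 2: at line 2 remove [xsqm] add [frrd,ulpm,vvneh] -> 14 lines: zdkg mjhtr frrd ulpm vvneh xmrwi axwvb ssbm crb ihjjk drhpv xis ksftv alt
Hunk 3: at line 9 remove [ihjjk] add [pnyc,hawn] -> 15 lines: zdkg mjhtr frrd ulpm vvneh xmrwi axwvb ssbm crb pnyc hawn drhpv xis ksftv alt
Hunk 4: at line 9 remove [hawn,drhpv] add [tgh,tfg] -> 15 lines: zdkg mjhtr frrd ulpm vvneh xmrwi axwvb ssbm crb pnyc tgh tfg xis ksftv alt
Hunk 5: at line 8 remove [pnyc] add [ceeh,boyx] -> 16 lines: zdkg mjhtr frrd ulpm vvneh xmrwi axwvb ssbm crb ceeh boyx tgh tfg xis ksftv alt
Hunk 6: at line 2 remove [ulpm,vvneh,xmrwi] add [bli] -> 14 lines: zdkg mjhtr frrd bli axwvb ssbm crb ceeh boyx tgh tfg xis ksftv alt
Hunk 7: at line 12 remove [ksftv] add [vijdz,xfprm] -> 15 lines: zdkg mjhtr frrd bli axwvb ssbm crb ceeh boyx tgh tfg xis vijdz xfprm alt
Final line 11: tfg

Answer: tfg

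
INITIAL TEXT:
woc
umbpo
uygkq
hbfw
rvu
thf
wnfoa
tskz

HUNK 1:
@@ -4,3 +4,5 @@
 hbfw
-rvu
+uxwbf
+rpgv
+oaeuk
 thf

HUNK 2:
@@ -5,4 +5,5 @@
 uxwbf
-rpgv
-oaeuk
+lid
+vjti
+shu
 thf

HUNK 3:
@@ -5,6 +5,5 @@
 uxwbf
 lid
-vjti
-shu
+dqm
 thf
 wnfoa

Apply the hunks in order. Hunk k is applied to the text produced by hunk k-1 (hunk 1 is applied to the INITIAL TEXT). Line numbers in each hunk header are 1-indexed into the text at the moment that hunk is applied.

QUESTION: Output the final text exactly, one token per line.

Answer: woc
umbpo
uygkq
hbfw
uxwbf
lid
dqm
thf
wnfoa
tskz

Derivation:
Hunk 1: at line 4 remove [rvu] add [uxwbf,rpgv,oaeuk] -> 10 lines: woc umbpo uygkq hbfw uxwbf rpgv oaeuk thf wnfoa tskz
Hunk 2: at line 5 remove [rpgv,oaeuk] add [lid,vjti,shu] -> 11 lines: woc umbpo uygkq hbfw uxwbf lid vjti shu thf wnfoa tskz
Hunk 3: at line 5 remove [vjti,shu] add [dqm] -> 10 lines: woc umbpo uygkq hbfw uxwbf lid dqm thf wnfoa tskz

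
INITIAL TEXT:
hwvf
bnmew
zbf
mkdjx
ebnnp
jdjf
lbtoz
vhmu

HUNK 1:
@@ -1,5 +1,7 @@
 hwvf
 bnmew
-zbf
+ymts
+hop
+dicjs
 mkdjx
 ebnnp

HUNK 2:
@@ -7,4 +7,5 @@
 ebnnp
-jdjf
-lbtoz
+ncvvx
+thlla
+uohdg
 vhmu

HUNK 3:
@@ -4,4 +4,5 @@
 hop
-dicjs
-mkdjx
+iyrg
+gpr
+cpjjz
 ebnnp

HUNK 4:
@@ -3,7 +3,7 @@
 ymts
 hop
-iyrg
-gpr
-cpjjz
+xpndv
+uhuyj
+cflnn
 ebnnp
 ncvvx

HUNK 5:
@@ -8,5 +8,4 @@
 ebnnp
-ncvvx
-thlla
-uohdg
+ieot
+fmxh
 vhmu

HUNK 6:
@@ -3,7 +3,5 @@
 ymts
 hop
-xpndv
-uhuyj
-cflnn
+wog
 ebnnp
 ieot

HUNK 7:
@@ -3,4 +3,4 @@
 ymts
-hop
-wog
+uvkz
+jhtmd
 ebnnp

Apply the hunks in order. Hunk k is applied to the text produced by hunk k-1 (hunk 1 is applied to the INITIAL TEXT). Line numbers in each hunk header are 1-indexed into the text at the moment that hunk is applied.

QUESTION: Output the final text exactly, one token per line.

Hunk 1: at line 1 remove [zbf] add [ymts,hop,dicjs] -> 10 lines: hwvf bnmew ymts hop dicjs mkdjx ebnnp jdjf lbtoz vhmu
Hunk 2: at line 7 remove [jdjf,lbtoz] add [ncvvx,thlla,uohdg] -> 11 lines: hwvf bnmew ymts hop dicjs mkdjx ebnnp ncvvx thlla uohdg vhmu
Hunk 3: at line 4 remove [dicjs,mkdjx] add [iyrg,gpr,cpjjz] -> 12 lines: hwvf bnmew ymts hop iyrg gpr cpjjz ebnnp ncvvx thlla uohdg vhmu
Hunk 4: at line 3 remove [iyrg,gpr,cpjjz] add [xpndv,uhuyj,cflnn] -> 12 lines: hwvf bnmew ymts hop xpndv uhuyj cflnn ebnnp ncvvx thlla uohdg vhmu
Hunk 5: at line 8 remove [ncvvx,thlla,uohdg] add [ieot,fmxh] -> 11 lines: hwvf bnmew ymts hop xpndv uhuyj cflnn ebnnp ieot fmxh vhmu
Hunk 6: at line 3 remove [xpndv,uhuyj,cflnn] add [wog] -> 9 lines: hwvf bnmew ymts hop wog ebnnp ieot fmxh vhmu
Hunk 7: at line 3 remove [hop,wog] add [uvkz,jhtmd] -> 9 lines: hwvf bnmew ymts uvkz jhtmd ebnnp ieot fmxh vhmu

Answer: hwvf
bnmew
ymts
uvkz
jhtmd
ebnnp
ieot
fmxh
vhmu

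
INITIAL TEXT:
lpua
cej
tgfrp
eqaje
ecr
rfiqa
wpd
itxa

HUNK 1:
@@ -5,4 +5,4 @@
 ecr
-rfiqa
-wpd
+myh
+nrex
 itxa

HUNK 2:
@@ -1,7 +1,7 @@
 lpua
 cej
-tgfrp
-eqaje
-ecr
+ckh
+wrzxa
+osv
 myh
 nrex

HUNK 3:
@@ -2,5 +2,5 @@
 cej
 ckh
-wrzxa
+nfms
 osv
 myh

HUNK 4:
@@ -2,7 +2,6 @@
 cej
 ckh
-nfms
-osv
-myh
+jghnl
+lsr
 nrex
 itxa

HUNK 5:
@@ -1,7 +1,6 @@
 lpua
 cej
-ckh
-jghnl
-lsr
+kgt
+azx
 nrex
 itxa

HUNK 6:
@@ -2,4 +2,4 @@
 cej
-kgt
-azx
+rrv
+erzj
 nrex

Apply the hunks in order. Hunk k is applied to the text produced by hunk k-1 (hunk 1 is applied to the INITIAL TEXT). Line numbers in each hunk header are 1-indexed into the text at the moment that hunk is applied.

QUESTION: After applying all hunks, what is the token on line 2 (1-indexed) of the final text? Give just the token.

Answer: cej

Derivation:
Hunk 1: at line 5 remove [rfiqa,wpd] add [myh,nrex] -> 8 lines: lpua cej tgfrp eqaje ecr myh nrex itxa
Hunk 2: at line 1 remove [tgfrp,eqaje,ecr] add [ckh,wrzxa,osv] -> 8 lines: lpua cej ckh wrzxa osv myh nrex itxa
Hunk 3: at line 2 remove [wrzxa] add [nfms] -> 8 lines: lpua cej ckh nfms osv myh nrex itxa
Hunk 4: at line 2 remove [nfms,osv,myh] add [jghnl,lsr] -> 7 lines: lpua cej ckh jghnl lsr nrex itxa
Hunk 5: at line 1 remove [ckh,jghnl,lsr] add [kgt,azx] -> 6 lines: lpua cej kgt azx nrex itxa
Hunk 6: at line 2 remove [kgt,azx] add [rrv,erzj] -> 6 lines: lpua cej rrv erzj nrex itxa
Final line 2: cej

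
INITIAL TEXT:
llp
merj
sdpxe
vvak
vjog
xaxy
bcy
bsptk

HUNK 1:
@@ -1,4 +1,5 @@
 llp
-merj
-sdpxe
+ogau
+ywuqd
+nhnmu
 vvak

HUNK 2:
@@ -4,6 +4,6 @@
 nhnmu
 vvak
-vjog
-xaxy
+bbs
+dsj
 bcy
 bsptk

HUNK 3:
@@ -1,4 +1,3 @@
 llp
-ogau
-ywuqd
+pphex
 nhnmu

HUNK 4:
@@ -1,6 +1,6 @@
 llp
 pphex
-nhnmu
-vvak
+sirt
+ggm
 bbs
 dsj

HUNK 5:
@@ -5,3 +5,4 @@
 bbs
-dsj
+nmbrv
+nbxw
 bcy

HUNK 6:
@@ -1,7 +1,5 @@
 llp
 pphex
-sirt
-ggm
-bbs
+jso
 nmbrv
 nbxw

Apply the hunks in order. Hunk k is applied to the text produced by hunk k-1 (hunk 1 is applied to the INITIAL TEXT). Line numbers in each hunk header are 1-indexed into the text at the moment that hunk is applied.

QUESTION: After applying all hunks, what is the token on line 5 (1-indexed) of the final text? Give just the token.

Hunk 1: at line 1 remove [merj,sdpxe] add [ogau,ywuqd,nhnmu] -> 9 lines: llp ogau ywuqd nhnmu vvak vjog xaxy bcy bsptk
Hunk 2: at line 4 remove [vjog,xaxy] add [bbs,dsj] -> 9 lines: llp ogau ywuqd nhnmu vvak bbs dsj bcy bsptk
Hunk 3: at line 1 remove [ogau,ywuqd] add [pphex] -> 8 lines: llp pphex nhnmu vvak bbs dsj bcy bsptk
Hunk 4: at line 1 remove [nhnmu,vvak] add [sirt,ggm] -> 8 lines: llp pphex sirt ggm bbs dsj bcy bsptk
Hunk 5: at line 5 remove [dsj] add [nmbrv,nbxw] -> 9 lines: llp pphex sirt ggm bbs nmbrv nbxw bcy bsptk
Hunk 6: at line 1 remove [sirt,ggm,bbs] add [jso] -> 7 lines: llp pphex jso nmbrv nbxw bcy bsptk
Final line 5: nbxw

Answer: nbxw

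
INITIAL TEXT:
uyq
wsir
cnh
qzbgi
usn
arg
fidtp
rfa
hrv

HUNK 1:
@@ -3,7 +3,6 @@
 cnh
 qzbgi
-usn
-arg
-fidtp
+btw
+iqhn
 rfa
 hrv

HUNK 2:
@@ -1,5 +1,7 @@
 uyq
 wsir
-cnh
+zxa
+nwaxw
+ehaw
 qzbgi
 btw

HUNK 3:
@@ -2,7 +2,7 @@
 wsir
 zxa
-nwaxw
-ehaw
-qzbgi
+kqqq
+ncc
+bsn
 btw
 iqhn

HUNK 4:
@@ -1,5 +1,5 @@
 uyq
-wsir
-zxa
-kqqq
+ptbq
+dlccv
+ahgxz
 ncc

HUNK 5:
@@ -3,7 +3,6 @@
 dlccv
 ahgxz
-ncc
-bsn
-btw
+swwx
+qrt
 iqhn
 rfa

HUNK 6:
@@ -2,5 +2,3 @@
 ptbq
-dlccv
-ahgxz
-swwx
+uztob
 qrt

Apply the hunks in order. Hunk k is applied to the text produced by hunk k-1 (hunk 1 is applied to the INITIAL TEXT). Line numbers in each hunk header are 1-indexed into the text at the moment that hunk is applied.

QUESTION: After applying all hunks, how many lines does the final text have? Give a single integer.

Hunk 1: at line 3 remove [usn,arg,fidtp] add [btw,iqhn] -> 8 lines: uyq wsir cnh qzbgi btw iqhn rfa hrv
Hunk 2: at line 1 remove [cnh] add [zxa,nwaxw,ehaw] -> 10 lines: uyq wsir zxa nwaxw ehaw qzbgi btw iqhn rfa hrv
Hunk 3: at line 2 remove [nwaxw,ehaw,qzbgi] add [kqqq,ncc,bsn] -> 10 lines: uyq wsir zxa kqqq ncc bsn btw iqhn rfa hrv
Hunk 4: at line 1 remove [wsir,zxa,kqqq] add [ptbq,dlccv,ahgxz] -> 10 lines: uyq ptbq dlccv ahgxz ncc bsn btw iqhn rfa hrv
Hunk 5: at line 3 remove [ncc,bsn,btw] add [swwx,qrt] -> 9 lines: uyq ptbq dlccv ahgxz swwx qrt iqhn rfa hrv
Hunk 6: at line 2 remove [dlccv,ahgxz,swwx] add [uztob] -> 7 lines: uyq ptbq uztob qrt iqhn rfa hrv
Final line count: 7

Answer: 7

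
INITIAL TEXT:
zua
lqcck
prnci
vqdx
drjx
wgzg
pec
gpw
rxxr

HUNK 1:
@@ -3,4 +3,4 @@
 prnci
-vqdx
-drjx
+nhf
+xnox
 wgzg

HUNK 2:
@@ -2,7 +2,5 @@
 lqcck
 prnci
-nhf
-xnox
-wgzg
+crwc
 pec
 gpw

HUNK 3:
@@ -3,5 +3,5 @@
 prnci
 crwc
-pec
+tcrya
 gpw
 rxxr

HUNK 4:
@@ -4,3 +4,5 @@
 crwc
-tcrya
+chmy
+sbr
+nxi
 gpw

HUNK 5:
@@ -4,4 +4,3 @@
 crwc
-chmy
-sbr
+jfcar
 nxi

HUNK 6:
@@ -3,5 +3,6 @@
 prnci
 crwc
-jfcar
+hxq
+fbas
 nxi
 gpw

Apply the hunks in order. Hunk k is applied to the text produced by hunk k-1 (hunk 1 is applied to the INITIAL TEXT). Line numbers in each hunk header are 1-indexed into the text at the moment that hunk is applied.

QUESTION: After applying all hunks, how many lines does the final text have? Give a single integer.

Hunk 1: at line 3 remove [vqdx,drjx] add [nhf,xnox] -> 9 lines: zua lqcck prnci nhf xnox wgzg pec gpw rxxr
Hunk 2: at line 2 remove [nhf,xnox,wgzg] add [crwc] -> 7 lines: zua lqcck prnci crwc pec gpw rxxr
Hunk 3: at line 3 remove [pec] add [tcrya] -> 7 lines: zua lqcck prnci crwc tcrya gpw rxxr
Hunk 4: at line 4 remove [tcrya] add [chmy,sbr,nxi] -> 9 lines: zua lqcck prnci crwc chmy sbr nxi gpw rxxr
Hunk 5: at line 4 remove [chmy,sbr] add [jfcar] -> 8 lines: zua lqcck prnci crwc jfcar nxi gpw rxxr
Hunk 6: at line 3 remove [jfcar] add [hxq,fbas] -> 9 lines: zua lqcck prnci crwc hxq fbas nxi gpw rxxr
Final line count: 9

Answer: 9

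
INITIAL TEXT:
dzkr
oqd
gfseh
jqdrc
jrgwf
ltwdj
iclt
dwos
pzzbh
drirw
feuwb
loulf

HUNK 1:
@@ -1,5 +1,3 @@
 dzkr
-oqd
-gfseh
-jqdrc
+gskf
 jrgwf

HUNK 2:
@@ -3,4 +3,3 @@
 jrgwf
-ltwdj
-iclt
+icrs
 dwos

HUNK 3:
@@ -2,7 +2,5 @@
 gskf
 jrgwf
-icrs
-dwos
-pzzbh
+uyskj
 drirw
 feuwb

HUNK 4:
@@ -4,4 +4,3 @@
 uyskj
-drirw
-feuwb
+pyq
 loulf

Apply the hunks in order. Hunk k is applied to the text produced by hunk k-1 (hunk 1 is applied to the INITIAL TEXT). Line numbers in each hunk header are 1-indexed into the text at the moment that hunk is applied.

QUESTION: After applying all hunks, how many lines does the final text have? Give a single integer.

Hunk 1: at line 1 remove [oqd,gfseh,jqdrc] add [gskf] -> 10 lines: dzkr gskf jrgwf ltwdj iclt dwos pzzbh drirw feuwb loulf
Hunk 2: at line 3 remove [ltwdj,iclt] add [icrs] -> 9 lines: dzkr gskf jrgwf icrs dwos pzzbh drirw feuwb loulf
Hunk 3: at line 2 remove [icrs,dwos,pzzbh] add [uyskj] -> 7 lines: dzkr gskf jrgwf uyskj drirw feuwb loulf
Hunk 4: at line 4 remove [drirw,feuwb] add [pyq] -> 6 lines: dzkr gskf jrgwf uyskj pyq loulf
Final line count: 6

Answer: 6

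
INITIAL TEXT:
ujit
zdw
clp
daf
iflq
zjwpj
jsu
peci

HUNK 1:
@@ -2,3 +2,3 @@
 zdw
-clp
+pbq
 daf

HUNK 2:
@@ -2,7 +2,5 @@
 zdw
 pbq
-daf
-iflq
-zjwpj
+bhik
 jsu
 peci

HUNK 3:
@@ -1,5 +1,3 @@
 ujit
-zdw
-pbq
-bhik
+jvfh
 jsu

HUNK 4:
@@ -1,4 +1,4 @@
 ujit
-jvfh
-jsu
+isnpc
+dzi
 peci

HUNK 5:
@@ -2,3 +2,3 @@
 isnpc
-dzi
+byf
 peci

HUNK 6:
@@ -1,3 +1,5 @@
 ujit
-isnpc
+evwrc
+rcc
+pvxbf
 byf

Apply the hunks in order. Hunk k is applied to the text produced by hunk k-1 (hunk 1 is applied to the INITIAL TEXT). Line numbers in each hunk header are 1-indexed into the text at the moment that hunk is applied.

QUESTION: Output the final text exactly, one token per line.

Hunk 1: at line 2 remove [clp] add [pbq] -> 8 lines: ujit zdw pbq daf iflq zjwpj jsu peci
Hunk 2: at line 2 remove [daf,iflq,zjwpj] add [bhik] -> 6 lines: ujit zdw pbq bhik jsu peci
Hunk 3: at line 1 remove [zdw,pbq,bhik] add [jvfh] -> 4 lines: ujit jvfh jsu peci
Hunk 4: at line 1 remove [jvfh,jsu] add [isnpc,dzi] -> 4 lines: ujit isnpc dzi peci
Hunk 5: at line 2 remove [dzi] add [byf] -> 4 lines: ujit isnpc byf peci
Hunk 6: at line 1 remove [isnpc] add [evwrc,rcc,pvxbf] -> 6 lines: ujit evwrc rcc pvxbf byf peci

Answer: ujit
evwrc
rcc
pvxbf
byf
peci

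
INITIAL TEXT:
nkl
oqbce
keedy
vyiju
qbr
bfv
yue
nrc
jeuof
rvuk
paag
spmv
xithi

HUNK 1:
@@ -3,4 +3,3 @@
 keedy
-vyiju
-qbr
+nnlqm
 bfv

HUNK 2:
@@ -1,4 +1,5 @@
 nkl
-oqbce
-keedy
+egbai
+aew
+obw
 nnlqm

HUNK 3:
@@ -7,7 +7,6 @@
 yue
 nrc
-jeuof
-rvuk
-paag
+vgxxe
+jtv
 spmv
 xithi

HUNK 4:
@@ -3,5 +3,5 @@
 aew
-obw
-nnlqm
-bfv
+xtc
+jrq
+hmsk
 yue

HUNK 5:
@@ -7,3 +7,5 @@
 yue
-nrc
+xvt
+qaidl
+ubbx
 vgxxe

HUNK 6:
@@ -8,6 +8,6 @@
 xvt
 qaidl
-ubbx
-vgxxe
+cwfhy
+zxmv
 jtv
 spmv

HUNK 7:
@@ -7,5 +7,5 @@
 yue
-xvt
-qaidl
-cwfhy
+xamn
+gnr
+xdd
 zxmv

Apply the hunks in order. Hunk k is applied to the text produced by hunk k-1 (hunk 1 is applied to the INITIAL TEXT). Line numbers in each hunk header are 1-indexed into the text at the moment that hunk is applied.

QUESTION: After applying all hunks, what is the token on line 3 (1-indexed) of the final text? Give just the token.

Hunk 1: at line 3 remove [vyiju,qbr] add [nnlqm] -> 12 lines: nkl oqbce keedy nnlqm bfv yue nrc jeuof rvuk paag spmv xithi
Hunk 2: at line 1 remove [oqbce,keedy] add [egbai,aew,obw] -> 13 lines: nkl egbai aew obw nnlqm bfv yue nrc jeuof rvuk paag spmv xithi
Hunk 3: at line 7 remove [jeuof,rvuk,paag] add [vgxxe,jtv] -> 12 lines: nkl egbai aew obw nnlqm bfv yue nrc vgxxe jtv spmv xithi
Hunk 4: at line 3 remove [obw,nnlqm,bfv] add [xtc,jrq,hmsk] -> 12 lines: nkl egbai aew xtc jrq hmsk yue nrc vgxxe jtv spmv xithi
Hunk 5: at line 7 remove [nrc] add [xvt,qaidl,ubbx] -> 14 lines: nkl egbai aew xtc jrq hmsk yue xvt qaidl ubbx vgxxe jtv spmv xithi
Hunk 6: at line 8 remove [ubbx,vgxxe] add [cwfhy,zxmv] -> 14 lines: nkl egbai aew xtc jrq hmsk yue xvt qaidl cwfhy zxmv jtv spmv xithi
Hunk 7: at line 7 remove [xvt,qaidl,cwfhy] add [xamn,gnr,xdd] -> 14 lines: nkl egbai aew xtc jrq hmsk yue xamn gnr xdd zxmv jtv spmv xithi
Final line 3: aew

Answer: aew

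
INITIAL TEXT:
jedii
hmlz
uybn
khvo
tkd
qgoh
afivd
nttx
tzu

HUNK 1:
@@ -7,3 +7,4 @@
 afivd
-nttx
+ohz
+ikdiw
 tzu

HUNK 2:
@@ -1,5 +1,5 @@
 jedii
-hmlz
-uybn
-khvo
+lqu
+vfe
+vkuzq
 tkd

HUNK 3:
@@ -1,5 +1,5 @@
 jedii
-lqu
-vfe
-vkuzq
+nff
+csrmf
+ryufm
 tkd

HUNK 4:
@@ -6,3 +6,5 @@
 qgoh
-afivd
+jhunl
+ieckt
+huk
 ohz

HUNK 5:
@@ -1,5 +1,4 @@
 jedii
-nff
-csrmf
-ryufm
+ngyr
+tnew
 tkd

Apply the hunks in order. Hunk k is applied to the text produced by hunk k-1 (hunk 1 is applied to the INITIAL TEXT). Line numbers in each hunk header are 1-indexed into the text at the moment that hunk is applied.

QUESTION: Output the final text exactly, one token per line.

Hunk 1: at line 7 remove [nttx] add [ohz,ikdiw] -> 10 lines: jedii hmlz uybn khvo tkd qgoh afivd ohz ikdiw tzu
Hunk 2: at line 1 remove [hmlz,uybn,khvo] add [lqu,vfe,vkuzq] -> 10 lines: jedii lqu vfe vkuzq tkd qgoh afivd ohz ikdiw tzu
Hunk 3: at line 1 remove [lqu,vfe,vkuzq] add [nff,csrmf,ryufm] -> 10 lines: jedii nff csrmf ryufm tkd qgoh afivd ohz ikdiw tzu
Hunk 4: at line 6 remove [afivd] add [jhunl,ieckt,huk] -> 12 lines: jedii nff csrmf ryufm tkd qgoh jhunl ieckt huk ohz ikdiw tzu
Hunk 5: at line 1 remove [nff,csrmf,ryufm] add [ngyr,tnew] -> 11 lines: jedii ngyr tnew tkd qgoh jhunl ieckt huk ohz ikdiw tzu

Answer: jedii
ngyr
tnew
tkd
qgoh
jhunl
ieckt
huk
ohz
ikdiw
tzu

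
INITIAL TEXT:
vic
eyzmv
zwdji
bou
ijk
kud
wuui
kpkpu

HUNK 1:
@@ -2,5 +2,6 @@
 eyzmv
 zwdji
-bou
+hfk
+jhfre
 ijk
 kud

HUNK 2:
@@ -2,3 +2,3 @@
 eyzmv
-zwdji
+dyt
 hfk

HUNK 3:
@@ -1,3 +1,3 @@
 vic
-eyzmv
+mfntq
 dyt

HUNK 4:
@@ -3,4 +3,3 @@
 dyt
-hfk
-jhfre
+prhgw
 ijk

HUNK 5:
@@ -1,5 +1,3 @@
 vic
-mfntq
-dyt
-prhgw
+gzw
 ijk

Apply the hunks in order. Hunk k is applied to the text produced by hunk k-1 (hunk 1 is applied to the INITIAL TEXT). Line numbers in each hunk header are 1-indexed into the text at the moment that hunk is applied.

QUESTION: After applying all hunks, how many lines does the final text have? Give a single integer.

Hunk 1: at line 2 remove [bou] add [hfk,jhfre] -> 9 lines: vic eyzmv zwdji hfk jhfre ijk kud wuui kpkpu
Hunk 2: at line 2 remove [zwdji] add [dyt] -> 9 lines: vic eyzmv dyt hfk jhfre ijk kud wuui kpkpu
Hunk 3: at line 1 remove [eyzmv] add [mfntq] -> 9 lines: vic mfntq dyt hfk jhfre ijk kud wuui kpkpu
Hunk 4: at line 3 remove [hfk,jhfre] add [prhgw] -> 8 lines: vic mfntq dyt prhgw ijk kud wuui kpkpu
Hunk 5: at line 1 remove [mfntq,dyt,prhgw] add [gzw] -> 6 lines: vic gzw ijk kud wuui kpkpu
Final line count: 6

Answer: 6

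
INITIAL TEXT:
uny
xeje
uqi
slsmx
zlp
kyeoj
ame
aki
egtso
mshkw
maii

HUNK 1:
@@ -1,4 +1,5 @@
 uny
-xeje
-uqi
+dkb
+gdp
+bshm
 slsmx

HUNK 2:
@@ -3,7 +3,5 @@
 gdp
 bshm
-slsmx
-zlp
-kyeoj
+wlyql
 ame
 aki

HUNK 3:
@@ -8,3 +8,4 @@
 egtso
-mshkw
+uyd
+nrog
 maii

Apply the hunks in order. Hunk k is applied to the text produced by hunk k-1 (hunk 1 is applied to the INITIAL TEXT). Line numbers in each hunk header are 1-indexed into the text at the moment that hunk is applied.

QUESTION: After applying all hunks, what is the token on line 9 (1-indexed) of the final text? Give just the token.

Hunk 1: at line 1 remove [xeje,uqi] add [dkb,gdp,bshm] -> 12 lines: uny dkb gdp bshm slsmx zlp kyeoj ame aki egtso mshkw maii
Hunk 2: at line 3 remove [slsmx,zlp,kyeoj] add [wlyql] -> 10 lines: uny dkb gdp bshm wlyql ame aki egtso mshkw maii
Hunk 3: at line 8 remove [mshkw] add [uyd,nrog] -> 11 lines: uny dkb gdp bshm wlyql ame aki egtso uyd nrog maii
Final line 9: uyd

Answer: uyd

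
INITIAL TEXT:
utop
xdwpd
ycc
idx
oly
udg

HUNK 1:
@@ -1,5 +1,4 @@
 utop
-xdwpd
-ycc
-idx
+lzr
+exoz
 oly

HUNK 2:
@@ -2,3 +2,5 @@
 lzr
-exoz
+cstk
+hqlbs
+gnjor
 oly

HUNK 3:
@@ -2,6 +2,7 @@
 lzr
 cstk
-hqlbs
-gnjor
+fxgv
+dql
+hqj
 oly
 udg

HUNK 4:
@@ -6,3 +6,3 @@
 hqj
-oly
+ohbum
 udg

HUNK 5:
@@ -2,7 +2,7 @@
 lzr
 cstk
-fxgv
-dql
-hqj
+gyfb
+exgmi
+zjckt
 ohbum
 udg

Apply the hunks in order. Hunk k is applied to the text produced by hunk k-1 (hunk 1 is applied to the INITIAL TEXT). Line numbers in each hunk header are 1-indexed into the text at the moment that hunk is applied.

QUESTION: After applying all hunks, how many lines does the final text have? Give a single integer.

Hunk 1: at line 1 remove [xdwpd,ycc,idx] add [lzr,exoz] -> 5 lines: utop lzr exoz oly udg
Hunk 2: at line 2 remove [exoz] add [cstk,hqlbs,gnjor] -> 7 lines: utop lzr cstk hqlbs gnjor oly udg
Hunk 3: at line 2 remove [hqlbs,gnjor] add [fxgv,dql,hqj] -> 8 lines: utop lzr cstk fxgv dql hqj oly udg
Hunk 4: at line 6 remove [oly] add [ohbum] -> 8 lines: utop lzr cstk fxgv dql hqj ohbum udg
Hunk 5: at line 2 remove [fxgv,dql,hqj] add [gyfb,exgmi,zjckt] -> 8 lines: utop lzr cstk gyfb exgmi zjckt ohbum udg
Final line count: 8

Answer: 8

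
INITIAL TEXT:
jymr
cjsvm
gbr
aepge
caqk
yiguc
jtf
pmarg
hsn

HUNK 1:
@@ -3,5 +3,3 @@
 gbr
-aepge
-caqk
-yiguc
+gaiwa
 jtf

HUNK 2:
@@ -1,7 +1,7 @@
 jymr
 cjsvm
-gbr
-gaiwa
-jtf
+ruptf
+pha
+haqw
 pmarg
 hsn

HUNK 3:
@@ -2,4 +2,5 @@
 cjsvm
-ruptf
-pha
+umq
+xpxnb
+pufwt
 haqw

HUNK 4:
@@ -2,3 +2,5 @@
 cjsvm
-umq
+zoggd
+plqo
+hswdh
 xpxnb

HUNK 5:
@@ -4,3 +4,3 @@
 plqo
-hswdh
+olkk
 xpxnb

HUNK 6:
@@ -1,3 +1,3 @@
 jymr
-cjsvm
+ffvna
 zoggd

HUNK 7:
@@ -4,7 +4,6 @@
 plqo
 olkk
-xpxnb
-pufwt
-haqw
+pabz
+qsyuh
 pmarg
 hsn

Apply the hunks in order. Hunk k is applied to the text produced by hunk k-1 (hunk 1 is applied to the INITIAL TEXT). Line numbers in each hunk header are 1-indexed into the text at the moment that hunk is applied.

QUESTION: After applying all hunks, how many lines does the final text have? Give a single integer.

Answer: 9

Derivation:
Hunk 1: at line 3 remove [aepge,caqk,yiguc] add [gaiwa] -> 7 lines: jymr cjsvm gbr gaiwa jtf pmarg hsn
Hunk 2: at line 1 remove [gbr,gaiwa,jtf] add [ruptf,pha,haqw] -> 7 lines: jymr cjsvm ruptf pha haqw pmarg hsn
Hunk 3: at line 2 remove [ruptf,pha] add [umq,xpxnb,pufwt] -> 8 lines: jymr cjsvm umq xpxnb pufwt haqw pmarg hsn
Hunk 4: at line 2 remove [umq] add [zoggd,plqo,hswdh] -> 10 lines: jymr cjsvm zoggd plqo hswdh xpxnb pufwt haqw pmarg hsn
Hunk 5: at line 4 remove [hswdh] add [olkk] -> 10 lines: jymr cjsvm zoggd plqo olkk xpxnb pufwt haqw pmarg hsn
Hunk 6: at line 1 remove [cjsvm] add [ffvna] -> 10 lines: jymr ffvna zoggd plqo olkk xpxnb pufwt haqw pmarg hsn
Hunk 7: at line 4 remove [xpxnb,pufwt,haqw] add [pabz,qsyuh] -> 9 lines: jymr ffvna zoggd plqo olkk pabz qsyuh pmarg hsn
Final line count: 9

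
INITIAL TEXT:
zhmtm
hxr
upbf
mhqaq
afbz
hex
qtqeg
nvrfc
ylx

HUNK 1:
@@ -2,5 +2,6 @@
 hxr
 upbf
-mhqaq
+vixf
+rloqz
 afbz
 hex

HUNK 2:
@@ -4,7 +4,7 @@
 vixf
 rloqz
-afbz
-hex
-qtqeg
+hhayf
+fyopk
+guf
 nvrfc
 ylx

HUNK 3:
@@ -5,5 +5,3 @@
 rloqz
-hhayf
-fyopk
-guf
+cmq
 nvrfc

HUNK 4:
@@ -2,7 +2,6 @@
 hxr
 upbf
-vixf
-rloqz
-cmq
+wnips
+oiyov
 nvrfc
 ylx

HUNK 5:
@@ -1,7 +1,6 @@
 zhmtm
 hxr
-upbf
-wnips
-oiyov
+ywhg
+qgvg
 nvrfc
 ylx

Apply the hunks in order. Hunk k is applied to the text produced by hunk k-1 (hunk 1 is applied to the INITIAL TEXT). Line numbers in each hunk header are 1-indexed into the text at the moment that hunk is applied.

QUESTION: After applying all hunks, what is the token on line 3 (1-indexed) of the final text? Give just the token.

Answer: ywhg

Derivation:
Hunk 1: at line 2 remove [mhqaq] add [vixf,rloqz] -> 10 lines: zhmtm hxr upbf vixf rloqz afbz hex qtqeg nvrfc ylx
Hunk 2: at line 4 remove [afbz,hex,qtqeg] add [hhayf,fyopk,guf] -> 10 lines: zhmtm hxr upbf vixf rloqz hhayf fyopk guf nvrfc ylx
Hunk 3: at line 5 remove [hhayf,fyopk,guf] add [cmq] -> 8 lines: zhmtm hxr upbf vixf rloqz cmq nvrfc ylx
Hunk 4: at line 2 remove [vixf,rloqz,cmq] add [wnips,oiyov] -> 7 lines: zhmtm hxr upbf wnips oiyov nvrfc ylx
Hunk 5: at line 1 remove [upbf,wnips,oiyov] add [ywhg,qgvg] -> 6 lines: zhmtm hxr ywhg qgvg nvrfc ylx
Final line 3: ywhg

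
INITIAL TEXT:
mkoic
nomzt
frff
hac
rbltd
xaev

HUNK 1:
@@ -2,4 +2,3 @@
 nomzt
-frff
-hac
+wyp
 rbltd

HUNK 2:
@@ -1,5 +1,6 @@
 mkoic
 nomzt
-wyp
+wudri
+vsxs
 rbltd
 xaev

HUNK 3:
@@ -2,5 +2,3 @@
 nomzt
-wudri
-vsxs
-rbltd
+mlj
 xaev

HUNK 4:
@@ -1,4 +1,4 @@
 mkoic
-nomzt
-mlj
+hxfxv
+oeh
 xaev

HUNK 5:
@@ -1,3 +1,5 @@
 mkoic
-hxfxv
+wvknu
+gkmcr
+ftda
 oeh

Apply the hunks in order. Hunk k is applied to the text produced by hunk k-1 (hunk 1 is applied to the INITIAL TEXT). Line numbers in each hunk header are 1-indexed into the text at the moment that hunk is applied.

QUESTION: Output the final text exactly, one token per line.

Hunk 1: at line 2 remove [frff,hac] add [wyp] -> 5 lines: mkoic nomzt wyp rbltd xaev
Hunk 2: at line 1 remove [wyp] add [wudri,vsxs] -> 6 lines: mkoic nomzt wudri vsxs rbltd xaev
Hunk 3: at line 2 remove [wudri,vsxs,rbltd] add [mlj] -> 4 lines: mkoic nomzt mlj xaev
Hunk 4: at line 1 remove [nomzt,mlj] add [hxfxv,oeh] -> 4 lines: mkoic hxfxv oeh xaev
Hunk 5: at line 1 remove [hxfxv] add [wvknu,gkmcr,ftda] -> 6 lines: mkoic wvknu gkmcr ftda oeh xaev

Answer: mkoic
wvknu
gkmcr
ftda
oeh
xaev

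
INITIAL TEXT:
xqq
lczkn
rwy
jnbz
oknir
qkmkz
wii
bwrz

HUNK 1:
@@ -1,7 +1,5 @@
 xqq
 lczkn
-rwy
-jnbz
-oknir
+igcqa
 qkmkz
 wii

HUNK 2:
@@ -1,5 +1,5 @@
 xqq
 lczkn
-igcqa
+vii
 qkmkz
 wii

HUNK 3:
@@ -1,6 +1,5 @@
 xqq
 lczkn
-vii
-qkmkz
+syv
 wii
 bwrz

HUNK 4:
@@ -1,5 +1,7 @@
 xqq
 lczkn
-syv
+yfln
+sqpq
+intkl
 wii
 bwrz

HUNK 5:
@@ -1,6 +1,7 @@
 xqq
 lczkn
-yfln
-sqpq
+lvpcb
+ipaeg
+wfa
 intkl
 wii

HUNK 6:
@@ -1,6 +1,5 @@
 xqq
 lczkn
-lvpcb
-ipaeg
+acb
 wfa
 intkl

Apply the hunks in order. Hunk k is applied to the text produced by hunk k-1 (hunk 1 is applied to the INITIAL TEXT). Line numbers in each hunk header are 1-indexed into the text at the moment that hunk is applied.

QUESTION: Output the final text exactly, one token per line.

Hunk 1: at line 1 remove [rwy,jnbz,oknir] add [igcqa] -> 6 lines: xqq lczkn igcqa qkmkz wii bwrz
Hunk 2: at line 1 remove [igcqa] add [vii] -> 6 lines: xqq lczkn vii qkmkz wii bwrz
Hunk 3: at line 1 remove [vii,qkmkz] add [syv] -> 5 lines: xqq lczkn syv wii bwrz
Hunk 4: at line 1 remove [syv] add [yfln,sqpq,intkl] -> 7 lines: xqq lczkn yfln sqpq intkl wii bwrz
Hunk 5: at line 1 remove [yfln,sqpq] add [lvpcb,ipaeg,wfa] -> 8 lines: xqq lczkn lvpcb ipaeg wfa intkl wii bwrz
Hunk 6: at line 1 remove [lvpcb,ipaeg] add [acb] -> 7 lines: xqq lczkn acb wfa intkl wii bwrz

Answer: xqq
lczkn
acb
wfa
intkl
wii
bwrz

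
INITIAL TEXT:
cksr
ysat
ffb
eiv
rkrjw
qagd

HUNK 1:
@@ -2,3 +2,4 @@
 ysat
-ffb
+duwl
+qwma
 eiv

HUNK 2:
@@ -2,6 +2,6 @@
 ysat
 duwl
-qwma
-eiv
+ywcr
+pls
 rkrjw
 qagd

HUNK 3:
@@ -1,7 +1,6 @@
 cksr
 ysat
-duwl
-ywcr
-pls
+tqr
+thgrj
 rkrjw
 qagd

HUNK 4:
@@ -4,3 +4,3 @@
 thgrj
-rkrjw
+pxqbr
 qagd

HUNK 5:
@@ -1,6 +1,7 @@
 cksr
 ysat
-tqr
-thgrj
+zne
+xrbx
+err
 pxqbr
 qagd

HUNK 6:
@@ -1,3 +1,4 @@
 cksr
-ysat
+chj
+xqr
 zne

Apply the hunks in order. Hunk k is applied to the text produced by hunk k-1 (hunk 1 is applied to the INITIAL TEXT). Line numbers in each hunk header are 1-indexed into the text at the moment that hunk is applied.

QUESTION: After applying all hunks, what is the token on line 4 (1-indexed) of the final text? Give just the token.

Hunk 1: at line 2 remove [ffb] add [duwl,qwma] -> 7 lines: cksr ysat duwl qwma eiv rkrjw qagd
Hunk 2: at line 2 remove [qwma,eiv] add [ywcr,pls] -> 7 lines: cksr ysat duwl ywcr pls rkrjw qagd
Hunk 3: at line 1 remove [duwl,ywcr,pls] add [tqr,thgrj] -> 6 lines: cksr ysat tqr thgrj rkrjw qagd
Hunk 4: at line 4 remove [rkrjw] add [pxqbr] -> 6 lines: cksr ysat tqr thgrj pxqbr qagd
Hunk 5: at line 1 remove [tqr,thgrj] add [zne,xrbx,err] -> 7 lines: cksr ysat zne xrbx err pxqbr qagd
Hunk 6: at line 1 remove [ysat] add [chj,xqr] -> 8 lines: cksr chj xqr zne xrbx err pxqbr qagd
Final line 4: zne

Answer: zne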